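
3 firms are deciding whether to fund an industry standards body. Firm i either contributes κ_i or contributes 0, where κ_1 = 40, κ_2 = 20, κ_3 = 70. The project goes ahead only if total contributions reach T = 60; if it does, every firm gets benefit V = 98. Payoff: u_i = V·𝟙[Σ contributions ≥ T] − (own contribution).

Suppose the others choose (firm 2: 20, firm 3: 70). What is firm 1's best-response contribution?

Others' total = 90 ≥ 60; contributing adds cost 40 for no extra benefit.
Best response: 0.

0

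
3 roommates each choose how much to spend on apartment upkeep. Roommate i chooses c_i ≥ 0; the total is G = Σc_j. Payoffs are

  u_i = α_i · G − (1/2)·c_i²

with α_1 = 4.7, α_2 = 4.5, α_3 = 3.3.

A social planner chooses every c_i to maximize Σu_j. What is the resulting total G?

Planner FOC: ∂(Σu_j)/∂c_i = (Σα_j) − c_i = 0, so c_i^SO = Σα_j = 12.5 for every i; G^SO = 37.5.

37.5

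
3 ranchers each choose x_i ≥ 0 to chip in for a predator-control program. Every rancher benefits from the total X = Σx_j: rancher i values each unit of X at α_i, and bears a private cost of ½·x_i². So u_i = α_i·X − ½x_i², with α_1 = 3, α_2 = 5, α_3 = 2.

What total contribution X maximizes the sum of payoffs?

Planner FOC: ∂(Σu_j)/∂x_i = (Σα_j) − x_i = 0, so x_i^SO = Σα_j = 10 for every i; X^SO = 30.

30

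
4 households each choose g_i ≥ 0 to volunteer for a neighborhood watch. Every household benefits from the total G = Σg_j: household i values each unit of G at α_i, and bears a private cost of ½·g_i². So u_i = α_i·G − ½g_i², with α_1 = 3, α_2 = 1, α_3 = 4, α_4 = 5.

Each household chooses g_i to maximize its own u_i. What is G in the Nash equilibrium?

13

Household i's FOC: ∂u_i/∂g_i = α_i − g_i = 0, so g_i* = α_i.
NE contributions = (3, 1, 4, 5); G = 13.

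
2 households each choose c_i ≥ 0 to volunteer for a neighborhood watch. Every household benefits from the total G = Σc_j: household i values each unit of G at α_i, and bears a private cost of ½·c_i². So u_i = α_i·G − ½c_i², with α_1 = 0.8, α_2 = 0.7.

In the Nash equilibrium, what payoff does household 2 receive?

Household i's FOC: ∂u_i/∂c_i = α_i − c_i = 0, so c_i* = α_i.
NE contributions = (0.8, 0.7); G = 1.5.
u_2 = α_2·G − ½·(c_2)² = 0.7·1.5 − ½·0.7² = 0.805.

0.805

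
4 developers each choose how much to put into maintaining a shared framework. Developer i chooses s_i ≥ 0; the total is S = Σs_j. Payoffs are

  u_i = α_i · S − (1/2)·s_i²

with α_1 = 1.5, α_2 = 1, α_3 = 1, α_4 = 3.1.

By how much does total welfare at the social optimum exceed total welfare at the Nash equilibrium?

50.49

Developer i's FOC: ∂u_i/∂s_i = α_i − s_i = 0, so s_i* = α_i.
NE contributions = (1.5, 1, 1, 3.1); S = 6.6.
W^NE = (Σα)·S − ½Σα_i² = 6.6² − ½·13.86 = 36.63.
Planner sets s_i = Σα_j = 6.6 for every i, so S^SO = 4·6.6 = 26.4.
W^SO = (Σα)·S^SO − ½·4·(Σα)² = (4/2)·6.6² = 87.12.
Deadweight loss = W^SO − W^NE = 50.49.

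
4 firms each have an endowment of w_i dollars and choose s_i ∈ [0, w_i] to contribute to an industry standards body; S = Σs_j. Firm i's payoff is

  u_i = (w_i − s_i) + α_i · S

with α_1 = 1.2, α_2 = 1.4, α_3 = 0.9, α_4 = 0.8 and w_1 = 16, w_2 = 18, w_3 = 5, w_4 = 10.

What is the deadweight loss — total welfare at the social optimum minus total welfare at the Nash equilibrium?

49.5

∂u_i/∂s_i = α_i − 1, so firm i contributes w_i if α_i > 1, else 0.
α_i > 1 for i ∈ {1, 2}; NE contributions (16, 18, 0, 0), S = 34.
W^NE = Σw_i − S^NE + (Σα_i)·S^NE = 49 + 3.3·34 = 161.2.
Planner: ∂(Σu_j)/∂s_i = Σα_j − 1 = 3.3 > 0, so everyone contributes w_i; S^SO = 49, W^SO = 49 + 3.3·49 = 210.7.
Deadweight loss = 49.5.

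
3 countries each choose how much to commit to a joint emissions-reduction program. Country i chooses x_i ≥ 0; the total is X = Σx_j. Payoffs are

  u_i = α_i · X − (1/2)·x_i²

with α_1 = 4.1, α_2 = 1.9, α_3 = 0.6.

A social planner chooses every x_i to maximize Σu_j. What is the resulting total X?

Planner FOC: ∂(Σu_j)/∂x_i = (Σα_j) − x_i = 0, so x_i^SO = Σα_j = 6.6 for every i; X^SO = 19.8.

19.8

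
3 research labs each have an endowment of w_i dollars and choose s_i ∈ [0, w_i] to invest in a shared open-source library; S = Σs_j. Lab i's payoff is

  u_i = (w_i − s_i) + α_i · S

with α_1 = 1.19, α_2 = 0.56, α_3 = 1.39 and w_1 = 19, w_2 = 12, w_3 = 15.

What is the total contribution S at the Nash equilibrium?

∂u_i/∂s_i = α_i − 1, so lab i contributes w_i if α_i > 1, else 0.
α_i > 1 for i ∈ {1, 3}; NE contributions (19, 0, 15), S = 34.

34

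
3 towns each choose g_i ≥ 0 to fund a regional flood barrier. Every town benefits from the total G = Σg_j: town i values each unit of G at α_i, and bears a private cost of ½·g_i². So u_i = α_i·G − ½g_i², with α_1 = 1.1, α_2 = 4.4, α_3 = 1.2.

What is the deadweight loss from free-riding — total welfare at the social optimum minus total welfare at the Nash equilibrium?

Town i's FOC: ∂u_i/∂g_i = α_i − g_i = 0, so g_i* = α_i.
NE contributions = (1.1, 4.4, 1.2); G = 6.7.
W^NE = (Σα)·G − ½Σα_i² = 6.7² − ½·22.01 = 33.885.
Planner sets g_i = Σα_j = 6.7 for every i, so G^SO = 3·6.7 = 20.1.
W^SO = (Σα)·G^SO − ½·3·(Σα)² = (3/2)·6.7² = 67.335.
Deadweight loss = W^SO − W^NE = 33.45.

33.45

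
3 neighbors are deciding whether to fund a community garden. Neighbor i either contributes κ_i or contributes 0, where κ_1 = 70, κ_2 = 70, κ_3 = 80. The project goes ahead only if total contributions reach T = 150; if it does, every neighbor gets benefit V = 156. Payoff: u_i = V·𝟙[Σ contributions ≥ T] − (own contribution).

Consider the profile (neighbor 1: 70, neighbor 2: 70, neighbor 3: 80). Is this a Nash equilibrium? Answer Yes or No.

No

Total = 220 ≥ 150: provided.
Neighbor 1 (pledges 70, payoff 86): dropping to 0 → total 150, payoff 156. Profitable deviation.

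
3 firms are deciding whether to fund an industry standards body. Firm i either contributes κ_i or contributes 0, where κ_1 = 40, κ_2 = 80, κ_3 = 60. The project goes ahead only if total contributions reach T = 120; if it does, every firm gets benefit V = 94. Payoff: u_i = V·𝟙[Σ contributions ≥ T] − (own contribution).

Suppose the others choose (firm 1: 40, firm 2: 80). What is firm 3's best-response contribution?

Others' total = 120 ≥ 120; contributing adds cost 60 for no extra benefit.
Best response: 0.

0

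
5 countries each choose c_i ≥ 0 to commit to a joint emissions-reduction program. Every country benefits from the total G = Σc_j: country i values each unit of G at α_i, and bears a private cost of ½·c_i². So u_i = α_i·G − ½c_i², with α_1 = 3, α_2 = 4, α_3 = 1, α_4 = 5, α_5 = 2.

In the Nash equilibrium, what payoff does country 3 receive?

Country i's FOC: ∂u_i/∂c_i = α_i − c_i = 0, so c_i* = α_i.
NE contributions = (3, 4, 1, 5, 2); G = 15.
u_3 = α_3·G − ½·(c_3)² = 1·15 − ½·1² = 14.5.

14.5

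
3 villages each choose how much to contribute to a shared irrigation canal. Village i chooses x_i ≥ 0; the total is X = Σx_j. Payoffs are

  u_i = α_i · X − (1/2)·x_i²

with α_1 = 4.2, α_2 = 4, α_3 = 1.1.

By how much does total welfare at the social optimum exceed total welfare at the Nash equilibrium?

60.67

Village i's FOC: ∂u_i/∂x_i = α_i − x_i = 0, so x_i* = α_i.
NE contributions = (4.2, 4, 1.1); X = 9.3.
W^NE = (Σα)·X − ½Σα_i² = 9.3² − ½·34.85 = 69.065.
Planner sets x_i = Σα_j = 9.3 for every i, so X^SO = 3·9.3 = 27.9.
W^SO = (Σα)·X^SO − ½·3·(Σα)² = (3/2)·9.3² = 129.735.
Deadweight loss = W^SO − W^NE = 60.67.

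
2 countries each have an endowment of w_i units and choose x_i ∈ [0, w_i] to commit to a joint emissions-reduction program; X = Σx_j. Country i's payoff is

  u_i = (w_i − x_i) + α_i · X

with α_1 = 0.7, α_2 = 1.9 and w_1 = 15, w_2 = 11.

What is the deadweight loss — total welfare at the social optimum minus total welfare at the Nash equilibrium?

∂u_i/∂x_i = α_i − 1, so country i contributes w_i if α_i > 1, else 0.
α_i > 1 for i ∈ {2}; NE contributions (0, 11), X = 11.
W^NE = Σw_i − X^NE + (Σα_i)·X^NE = 26 + 1.6·11 = 43.6.
Planner: ∂(Σu_j)/∂x_i = Σα_j − 1 = 1.6 > 0, so everyone contributes w_i; X^SO = 26, W^SO = 26 + 1.6·26 = 67.6.
Deadweight loss = 24.

24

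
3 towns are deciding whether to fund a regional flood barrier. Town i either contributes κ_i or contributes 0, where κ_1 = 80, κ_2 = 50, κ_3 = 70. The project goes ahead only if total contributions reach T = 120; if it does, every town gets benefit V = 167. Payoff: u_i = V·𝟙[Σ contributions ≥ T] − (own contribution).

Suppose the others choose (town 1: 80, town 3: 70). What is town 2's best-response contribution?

0

Others' total = 150 ≥ 120; contributing adds cost 50 for no extra benefit.
Best response: 0.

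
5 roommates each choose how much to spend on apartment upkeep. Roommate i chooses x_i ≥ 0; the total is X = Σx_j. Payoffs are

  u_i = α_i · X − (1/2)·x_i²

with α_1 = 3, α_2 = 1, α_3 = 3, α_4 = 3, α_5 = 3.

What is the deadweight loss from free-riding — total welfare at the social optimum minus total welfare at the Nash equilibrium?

272

Roommate i's FOC: ∂u_i/∂x_i = α_i − x_i = 0, so x_i* = α_i.
NE contributions = (3, 1, 3, 3, 3); X = 13.
W^NE = (Σα)·X − ½Σα_i² = 13² − ½·37 = 150.5.
Planner sets x_i = Σα_j = 13 for every i, so X^SO = 5·13 = 65.
W^SO = (Σα)·X^SO − ½·5·(Σα)² = (5/2)·13² = 422.5.
Deadweight loss = W^SO − W^NE = 272.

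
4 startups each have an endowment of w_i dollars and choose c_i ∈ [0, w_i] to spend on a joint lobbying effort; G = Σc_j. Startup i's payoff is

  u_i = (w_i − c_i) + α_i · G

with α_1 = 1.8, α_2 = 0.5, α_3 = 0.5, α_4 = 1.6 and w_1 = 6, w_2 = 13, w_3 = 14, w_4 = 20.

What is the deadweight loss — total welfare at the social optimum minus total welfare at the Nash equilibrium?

∂u_i/∂c_i = α_i − 1, so startup i contributes w_i if α_i > 1, else 0.
α_i > 1 for i ∈ {1, 4}; NE contributions (6, 0, 0, 20), G = 26.
W^NE = Σw_i − G^NE + (Σα_i)·G^NE = 53 + 3.4·26 = 141.4.
Planner: ∂(Σu_j)/∂c_i = Σα_j − 1 = 3.4 > 0, so everyone contributes w_i; G^SO = 53, W^SO = 53 + 3.4·53 = 233.2.
Deadweight loss = 91.8.

91.8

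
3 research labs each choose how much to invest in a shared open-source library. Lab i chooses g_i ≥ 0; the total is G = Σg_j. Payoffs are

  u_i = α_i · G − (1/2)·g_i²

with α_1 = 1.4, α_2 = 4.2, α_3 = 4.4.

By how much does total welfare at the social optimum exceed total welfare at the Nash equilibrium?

Lab i's FOC: ∂u_i/∂g_i = α_i − g_i = 0, so g_i* = α_i.
NE contributions = (1.4, 4.2, 4.4); G = 10.
W^NE = (Σα)·G − ½Σα_i² = 10² − ½·38.96 = 80.52.
Planner sets g_i = Σα_j = 10 for every i, so G^SO = 3·10 = 30.
W^SO = (Σα)·G^SO − ½·3·(Σα)² = (3/2)·10² = 150.
Deadweight loss = W^SO − W^NE = 69.48.

69.48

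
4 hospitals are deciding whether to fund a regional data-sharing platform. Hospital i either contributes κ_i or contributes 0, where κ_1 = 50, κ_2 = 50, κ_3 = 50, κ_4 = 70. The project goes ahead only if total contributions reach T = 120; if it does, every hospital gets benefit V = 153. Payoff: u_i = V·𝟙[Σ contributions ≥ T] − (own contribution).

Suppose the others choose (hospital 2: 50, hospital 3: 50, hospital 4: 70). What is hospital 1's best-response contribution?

Others' total = 170 ≥ 120; contributing adds cost 50 for no extra benefit.
Best response: 0.

0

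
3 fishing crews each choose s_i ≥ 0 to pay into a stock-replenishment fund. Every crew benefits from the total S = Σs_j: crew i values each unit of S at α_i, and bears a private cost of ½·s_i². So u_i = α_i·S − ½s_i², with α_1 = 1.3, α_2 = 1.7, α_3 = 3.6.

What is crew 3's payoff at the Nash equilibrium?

17.28

Crew i's FOC: ∂u_i/∂s_i = α_i − s_i = 0, so s_i* = α_i.
NE contributions = (1.3, 1.7, 3.6); S = 6.6.
u_3 = α_3·S − ½·(s_3)² = 3.6·6.6 − ½·3.6² = 17.28.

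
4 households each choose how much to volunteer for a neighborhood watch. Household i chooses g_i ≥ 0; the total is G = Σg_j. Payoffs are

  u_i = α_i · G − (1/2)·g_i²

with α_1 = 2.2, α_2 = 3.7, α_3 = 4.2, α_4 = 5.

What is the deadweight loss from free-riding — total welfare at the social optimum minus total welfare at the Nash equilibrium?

Household i's FOC: ∂u_i/∂g_i = α_i − g_i = 0, so g_i* = α_i.
NE contributions = (2.2, 3.7, 4.2, 5); G = 15.1.
W^NE = (Σα)·G − ½Σα_i² = 15.1² − ½·61.17 = 197.425.
Planner sets g_i = Σα_j = 15.1 for every i, so G^SO = 4·15.1 = 60.4.
W^SO = (Σα)·G^SO − ½·4·(Σα)² = (4/2)·15.1² = 456.02.
Deadweight loss = W^SO − W^NE = 258.595.

258.595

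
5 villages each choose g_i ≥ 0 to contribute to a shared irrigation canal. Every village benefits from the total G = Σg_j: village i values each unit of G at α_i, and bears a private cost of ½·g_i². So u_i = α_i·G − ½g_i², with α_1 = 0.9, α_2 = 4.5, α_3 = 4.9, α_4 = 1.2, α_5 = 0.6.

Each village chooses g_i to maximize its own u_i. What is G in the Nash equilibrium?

Village i's FOC: ∂u_i/∂g_i = α_i − g_i = 0, so g_i* = α_i.
NE contributions = (0.9, 4.5, 4.9, 1.2, 0.6); G = 12.1.

12.1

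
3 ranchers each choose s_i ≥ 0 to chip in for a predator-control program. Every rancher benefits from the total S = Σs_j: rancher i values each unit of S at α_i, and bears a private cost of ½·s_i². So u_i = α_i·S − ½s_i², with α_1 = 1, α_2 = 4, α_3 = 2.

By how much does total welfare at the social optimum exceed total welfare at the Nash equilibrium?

Rancher i's FOC: ∂u_i/∂s_i = α_i − s_i = 0, so s_i* = α_i.
NE contributions = (1, 4, 2); S = 7.
W^NE = (Σα)·S − ½Σα_i² = 7² − ½·21 = 38.5.
Planner sets s_i = Σα_j = 7 for every i, so S^SO = 3·7 = 21.
W^SO = (Σα)·S^SO − ½·3·(Σα)² = (3/2)·7² = 73.5.
Deadweight loss = W^SO − W^NE = 35.

35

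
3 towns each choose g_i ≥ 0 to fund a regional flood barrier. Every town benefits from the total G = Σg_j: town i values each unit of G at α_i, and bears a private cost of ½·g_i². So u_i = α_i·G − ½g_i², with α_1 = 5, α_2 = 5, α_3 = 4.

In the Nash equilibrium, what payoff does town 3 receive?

Town i's FOC: ∂u_i/∂g_i = α_i − g_i = 0, so g_i* = α_i.
NE contributions = (5, 5, 4); G = 14.
u_3 = α_3·G − ½·(g_3)² = 4·14 − ½·4² = 48.

48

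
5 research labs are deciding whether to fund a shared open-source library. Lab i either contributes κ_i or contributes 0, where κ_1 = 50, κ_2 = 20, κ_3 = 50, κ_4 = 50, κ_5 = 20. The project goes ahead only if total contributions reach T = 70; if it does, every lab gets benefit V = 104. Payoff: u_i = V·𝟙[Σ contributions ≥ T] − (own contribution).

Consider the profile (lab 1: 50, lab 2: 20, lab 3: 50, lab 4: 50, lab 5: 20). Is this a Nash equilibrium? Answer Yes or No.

Total = 190 ≥ 70: provided.
Lab 1 (pledges 50, payoff 54): dropping to 0 → total 140, payoff 104. Profitable deviation.

No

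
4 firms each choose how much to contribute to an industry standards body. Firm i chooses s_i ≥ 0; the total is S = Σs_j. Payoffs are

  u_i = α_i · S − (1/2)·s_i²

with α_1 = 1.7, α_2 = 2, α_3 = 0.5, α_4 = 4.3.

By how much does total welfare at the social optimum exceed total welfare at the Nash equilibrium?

85.065

Firm i's FOC: ∂u_i/∂s_i = α_i − s_i = 0, so s_i* = α_i.
NE contributions = (1.7, 2, 0.5, 4.3); S = 8.5.
W^NE = (Σα)·S − ½Σα_i² = 8.5² − ½·25.63 = 59.435.
Planner sets s_i = Σα_j = 8.5 for every i, so S^SO = 4·8.5 = 34.
W^SO = (Σα)·S^SO − ½·4·(Σα)² = (4/2)·8.5² = 144.5.
Deadweight loss = W^SO − W^NE = 85.065.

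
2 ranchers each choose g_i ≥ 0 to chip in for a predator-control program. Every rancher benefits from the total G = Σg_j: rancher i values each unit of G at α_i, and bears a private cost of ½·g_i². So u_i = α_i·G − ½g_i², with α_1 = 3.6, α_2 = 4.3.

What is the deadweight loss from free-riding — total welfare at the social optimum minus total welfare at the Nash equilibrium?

15.725

Rancher i's FOC: ∂u_i/∂g_i = α_i − g_i = 0, so g_i* = α_i.
NE contributions = (3.6, 4.3); G = 7.9.
W^NE = (Σα)·G − ½Σα_i² = 7.9² − ½·31.45 = 46.685.
Planner sets g_i = Σα_j = 7.9 for every i, so G^SO = 2·7.9 = 15.8.
W^SO = (Σα)·G^SO − ½·2·(Σα)² = (2/2)·7.9² = 62.41.
Deadweight loss = W^SO − W^NE = 15.725.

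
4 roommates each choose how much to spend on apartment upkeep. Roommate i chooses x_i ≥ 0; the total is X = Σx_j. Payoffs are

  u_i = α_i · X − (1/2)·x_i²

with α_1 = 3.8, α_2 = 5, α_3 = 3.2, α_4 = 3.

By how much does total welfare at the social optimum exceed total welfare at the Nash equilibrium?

Roommate i's FOC: ∂u_i/∂x_i = α_i − x_i = 0, so x_i* = α_i.
NE contributions = (3.8, 5, 3.2, 3); X = 15.
W^NE = (Σα)·X − ½Σα_i² = 15² − ½·58.68 = 195.66.
Planner sets x_i = Σα_j = 15 for every i, so X^SO = 4·15 = 60.
W^SO = (Σα)·X^SO − ½·4·(Σα)² = (4/2)·15² = 450.
Deadweight loss = W^SO − W^NE = 254.34.

254.34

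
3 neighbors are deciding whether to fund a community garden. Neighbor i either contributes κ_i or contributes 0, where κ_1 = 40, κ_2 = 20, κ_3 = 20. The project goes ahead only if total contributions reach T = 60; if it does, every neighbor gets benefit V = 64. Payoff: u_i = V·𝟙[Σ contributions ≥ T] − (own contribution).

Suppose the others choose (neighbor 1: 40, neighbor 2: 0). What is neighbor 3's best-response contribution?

Others' total = 40. Contributing 20 brings total to 60 ≥ 60: gain V − κ_3 = 44.
Best response: 20.

20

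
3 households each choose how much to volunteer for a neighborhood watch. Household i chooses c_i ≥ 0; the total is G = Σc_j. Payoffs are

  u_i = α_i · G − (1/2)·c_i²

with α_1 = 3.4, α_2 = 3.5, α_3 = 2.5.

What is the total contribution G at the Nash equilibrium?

9.4

Household i's FOC: ∂u_i/∂c_i = α_i − c_i = 0, so c_i* = α_i.
NE contributions = (3.4, 3.5, 2.5); G = 9.4.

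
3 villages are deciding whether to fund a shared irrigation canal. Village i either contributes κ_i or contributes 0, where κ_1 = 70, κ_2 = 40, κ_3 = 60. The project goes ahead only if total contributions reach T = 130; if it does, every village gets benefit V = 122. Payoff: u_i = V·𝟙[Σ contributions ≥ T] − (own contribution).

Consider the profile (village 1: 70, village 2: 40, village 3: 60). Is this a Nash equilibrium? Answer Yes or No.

Total = 170 ≥ 130: provided.
Village 1 (pledges 70, payoff 52): dropping to 0 → total 100, payoff 0. No gain.
Village 2 (pledges 40, payoff 82): dropping to 0 → total 130, payoff 122. Profitable deviation.

No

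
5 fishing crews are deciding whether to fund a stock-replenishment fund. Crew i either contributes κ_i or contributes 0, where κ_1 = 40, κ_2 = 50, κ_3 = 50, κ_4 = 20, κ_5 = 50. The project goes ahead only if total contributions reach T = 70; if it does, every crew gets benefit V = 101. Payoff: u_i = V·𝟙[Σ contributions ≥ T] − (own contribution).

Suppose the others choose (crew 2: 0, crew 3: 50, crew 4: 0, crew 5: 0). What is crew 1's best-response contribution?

40

Others' total = 50. Contributing 40 brings total to 90 ≥ 70: gain V − κ_1 = 61.
Best response: 40.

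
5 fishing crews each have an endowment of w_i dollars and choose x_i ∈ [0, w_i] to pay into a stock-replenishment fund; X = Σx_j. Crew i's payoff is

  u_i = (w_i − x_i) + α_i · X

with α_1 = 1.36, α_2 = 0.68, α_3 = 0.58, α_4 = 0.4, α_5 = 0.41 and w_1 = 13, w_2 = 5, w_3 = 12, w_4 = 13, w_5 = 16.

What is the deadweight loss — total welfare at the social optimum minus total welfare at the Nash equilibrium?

∂u_i/∂x_i = α_i − 1, so crew i contributes w_i if α_i > 1, else 0.
α_i > 1 for i ∈ {1}; NE contributions (13, 0, 0, 0, 0), X = 13.
W^NE = Σw_i − X^NE + (Σα_i)·X^NE = 59 + 2.43·13 = 90.59.
Planner: ∂(Σu_j)/∂x_i = Σα_j − 1 = 2.43 > 0, so everyone contributes w_i; X^SO = 59, W^SO = 59 + 2.43·59 = 202.37.
Deadweight loss = 111.78.

111.78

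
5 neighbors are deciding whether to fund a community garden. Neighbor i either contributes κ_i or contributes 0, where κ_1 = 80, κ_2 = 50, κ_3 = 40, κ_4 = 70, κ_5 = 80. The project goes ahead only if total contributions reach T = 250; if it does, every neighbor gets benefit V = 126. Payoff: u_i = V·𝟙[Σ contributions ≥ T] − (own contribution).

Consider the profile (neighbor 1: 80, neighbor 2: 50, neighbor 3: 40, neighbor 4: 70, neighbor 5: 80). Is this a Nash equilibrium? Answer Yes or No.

No

Total = 320 ≥ 250: provided.
Neighbor 1 (pledges 80, payoff 46): dropping to 0 → total 240, payoff 0. No gain.
Neighbor 2 (pledges 50, payoff 76): dropping to 0 → total 270, payoff 126. Profitable deviation.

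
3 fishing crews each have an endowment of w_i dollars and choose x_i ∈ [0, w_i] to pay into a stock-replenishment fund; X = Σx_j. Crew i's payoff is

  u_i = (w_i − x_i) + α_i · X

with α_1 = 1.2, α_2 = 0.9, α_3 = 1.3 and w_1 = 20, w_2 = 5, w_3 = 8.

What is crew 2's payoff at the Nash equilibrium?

30.2

∂u_i/∂x_i = α_i − 1, so crew i contributes w_i if α_i > 1, else 0.
α_i > 1 for i ∈ {1, 3}; NE contributions (20, 0, 8), X = 28.
u_2 = (5 − 0) + 0.9·28 = 30.2.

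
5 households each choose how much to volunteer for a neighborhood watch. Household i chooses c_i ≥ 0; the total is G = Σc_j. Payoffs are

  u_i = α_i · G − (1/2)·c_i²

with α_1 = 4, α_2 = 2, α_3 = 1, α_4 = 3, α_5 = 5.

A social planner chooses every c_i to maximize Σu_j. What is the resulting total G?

75

Planner FOC: ∂(Σu_j)/∂c_i = (Σα_j) − c_i = 0, so c_i^SO = Σα_j = 15 for every i; G^SO = 75.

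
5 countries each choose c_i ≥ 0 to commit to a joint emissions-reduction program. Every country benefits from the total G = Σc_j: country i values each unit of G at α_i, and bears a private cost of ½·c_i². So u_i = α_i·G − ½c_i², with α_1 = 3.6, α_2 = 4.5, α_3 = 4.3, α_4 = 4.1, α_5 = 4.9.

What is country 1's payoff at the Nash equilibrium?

70.56

Country i's FOC: ∂u_i/∂c_i = α_i − c_i = 0, so c_i* = α_i.
NE contributions = (3.6, 4.5, 4.3, 4.1, 4.9); G = 21.4.
u_1 = α_1·G − ½·(c_1)² = 3.6·21.4 − ½·3.6² = 70.56.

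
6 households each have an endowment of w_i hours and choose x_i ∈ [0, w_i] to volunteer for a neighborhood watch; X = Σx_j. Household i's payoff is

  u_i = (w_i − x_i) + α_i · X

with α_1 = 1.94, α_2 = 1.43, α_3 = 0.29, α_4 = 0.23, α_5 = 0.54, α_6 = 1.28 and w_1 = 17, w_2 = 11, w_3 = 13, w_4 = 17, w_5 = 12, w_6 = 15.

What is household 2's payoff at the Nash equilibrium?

61.49

∂u_i/∂x_i = α_i − 1, so household i contributes w_i if α_i > 1, else 0.
α_i > 1 for i ∈ {1, 2, 6}; NE contributions (17, 11, 0, 0, 0, 15), X = 43.
u_2 = (11 − 11) + 1.43·43 = 61.49.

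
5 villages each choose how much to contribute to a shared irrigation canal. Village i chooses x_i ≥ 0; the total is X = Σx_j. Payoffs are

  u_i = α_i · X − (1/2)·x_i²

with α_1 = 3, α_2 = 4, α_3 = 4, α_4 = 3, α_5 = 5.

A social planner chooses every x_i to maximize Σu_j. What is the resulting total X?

Planner FOC: ∂(Σu_j)/∂x_i = (Σα_j) − x_i = 0, so x_i^SO = Σα_j = 19 for every i; X^SO = 95.

95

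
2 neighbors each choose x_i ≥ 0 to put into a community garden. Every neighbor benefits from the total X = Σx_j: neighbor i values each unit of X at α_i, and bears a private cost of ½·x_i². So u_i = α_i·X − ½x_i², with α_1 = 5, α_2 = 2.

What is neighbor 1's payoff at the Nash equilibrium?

Neighbor i's FOC: ∂u_i/∂x_i = α_i − x_i = 0, so x_i* = α_i.
NE contributions = (5, 2); X = 7.
u_1 = α_1·X − ½·(x_1)² = 5·7 − ½·5² = 22.5.

22.5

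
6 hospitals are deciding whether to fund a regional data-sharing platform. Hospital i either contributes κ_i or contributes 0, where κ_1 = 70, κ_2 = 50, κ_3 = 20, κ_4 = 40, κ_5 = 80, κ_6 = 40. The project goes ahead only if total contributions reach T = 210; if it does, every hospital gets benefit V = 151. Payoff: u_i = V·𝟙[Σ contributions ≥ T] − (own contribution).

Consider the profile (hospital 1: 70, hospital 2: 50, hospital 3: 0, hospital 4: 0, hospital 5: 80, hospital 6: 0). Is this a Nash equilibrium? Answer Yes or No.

No

Total = 200 < 210: not provided.
Hospital 1 (pledges 70, payoff -70): dropping to 0 → total 130, payoff 0. Profitable deviation.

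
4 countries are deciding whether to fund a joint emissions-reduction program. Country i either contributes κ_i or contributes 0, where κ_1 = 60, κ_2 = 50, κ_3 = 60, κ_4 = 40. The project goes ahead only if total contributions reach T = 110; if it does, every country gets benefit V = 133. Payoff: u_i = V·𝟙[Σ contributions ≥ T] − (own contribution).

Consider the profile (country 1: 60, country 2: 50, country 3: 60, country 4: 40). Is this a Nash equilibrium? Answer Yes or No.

Total = 210 ≥ 110: provided.
Country 1 (pledges 60, payoff 73): dropping to 0 → total 150, payoff 133. Profitable deviation.

No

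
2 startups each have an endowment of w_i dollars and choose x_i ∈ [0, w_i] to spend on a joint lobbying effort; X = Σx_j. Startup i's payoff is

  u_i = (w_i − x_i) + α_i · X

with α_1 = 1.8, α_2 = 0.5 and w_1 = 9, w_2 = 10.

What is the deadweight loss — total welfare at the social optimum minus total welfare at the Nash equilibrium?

13

∂u_i/∂x_i = α_i − 1, so startup i contributes w_i if α_i > 1, else 0.
α_i > 1 for i ∈ {1}; NE contributions (9, 0), X = 9.
W^NE = Σw_i − X^NE + (Σα_i)·X^NE = 19 + 1.3·9 = 30.7.
Planner: ∂(Σu_j)/∂x_i = Σα_j − 1 = 1.3 > 0, so everyone contributes w_i; X^SO = 19, W^SO = 19 + 1.3·19 = 43.7.
Deadweight loss = 13.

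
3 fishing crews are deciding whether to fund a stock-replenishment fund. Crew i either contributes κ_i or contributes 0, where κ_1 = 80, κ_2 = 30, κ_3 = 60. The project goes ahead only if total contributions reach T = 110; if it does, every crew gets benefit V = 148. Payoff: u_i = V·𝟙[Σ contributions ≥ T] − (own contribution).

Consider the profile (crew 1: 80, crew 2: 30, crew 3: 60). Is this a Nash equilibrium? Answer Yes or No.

No

Total = 170 ≥ 110: provided.
Crew 1 (pledges 80, payoff 68): dropping to 0 → total 90, payoff 0. No gain.
Crew 2 (pledges 30, payoff 118): dropping to 0 → total 140, payoff 148. Profitable deviation.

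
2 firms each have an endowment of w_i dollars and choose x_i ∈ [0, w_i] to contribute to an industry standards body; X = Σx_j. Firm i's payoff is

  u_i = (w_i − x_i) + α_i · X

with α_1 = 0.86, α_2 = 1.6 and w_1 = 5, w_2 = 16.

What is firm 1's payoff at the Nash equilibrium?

∂u_i/∂x_i = α_i − 1, so firm i contributes w_i if α_i > 1, else 0.
α_i > 1 for i ∈ {2}; NE contributions (0, 16), X = 16.
u_1 = (5 − 0) + 0.86·16 = 18.76.

18.76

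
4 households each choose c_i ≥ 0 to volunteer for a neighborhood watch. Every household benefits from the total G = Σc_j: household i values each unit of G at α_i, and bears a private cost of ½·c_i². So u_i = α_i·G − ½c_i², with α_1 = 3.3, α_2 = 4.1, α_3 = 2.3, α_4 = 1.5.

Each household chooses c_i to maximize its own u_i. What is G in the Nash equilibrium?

Household i's FOC: ∂u_i/∂c_i = α_i − c_i = 0, so c_i* = α_i.
NE contributions = (3.3, 4.1, 2.3, 1.5); G = 11.2.

11.2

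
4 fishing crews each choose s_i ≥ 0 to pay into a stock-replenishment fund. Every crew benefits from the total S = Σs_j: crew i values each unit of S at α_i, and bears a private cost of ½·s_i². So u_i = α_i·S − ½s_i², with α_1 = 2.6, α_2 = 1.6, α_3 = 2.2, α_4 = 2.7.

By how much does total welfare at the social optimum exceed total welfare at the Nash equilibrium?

93.535

Crew i's FOC: ∂u_i/∂s_i = α_i − s_i = 0, so s_i* = α_i.
NE contributions = (2.6, 1.6, 2.2, 2.7); S = 9.1.
W^NE = (Σα)·S − ½Σα_i² = 9.1² − ½·21.45 = 72.085.
Planner sets s_i = Σα_j = 9.1 for every i, so S^SO = 4·9.1 = 36.4.
W^SO = (Σα)·S^SO − ½·4·(Σα)² = (4/2)·9.1² = 165.62.
Deadweight loss = W^SO − W^NE = 93.535.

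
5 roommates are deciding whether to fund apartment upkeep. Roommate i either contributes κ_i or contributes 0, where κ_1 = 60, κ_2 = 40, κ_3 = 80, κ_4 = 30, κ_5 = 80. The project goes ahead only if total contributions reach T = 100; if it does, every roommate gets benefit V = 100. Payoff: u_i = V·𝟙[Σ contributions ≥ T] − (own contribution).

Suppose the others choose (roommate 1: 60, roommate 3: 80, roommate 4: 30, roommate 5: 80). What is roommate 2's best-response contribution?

Others' total = 250 ≥ 100; contributing adds cost 40 for no extra benefit.
Best response: 0.

0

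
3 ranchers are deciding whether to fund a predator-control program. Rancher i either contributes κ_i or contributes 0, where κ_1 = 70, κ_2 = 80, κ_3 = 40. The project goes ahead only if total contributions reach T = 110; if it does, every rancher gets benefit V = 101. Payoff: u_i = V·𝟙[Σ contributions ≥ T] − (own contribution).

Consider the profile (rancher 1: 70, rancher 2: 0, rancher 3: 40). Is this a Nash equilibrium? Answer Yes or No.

Total = 110 ≥ 110: provided.
Rancher 1 (pledges 70, payoff 31): dropping to 0 → total 40, payoff 0. No gain.
Rancher 2 (pledges 0, payoff 101): pledging 80 → total 190, payoff 21. No gain.
Rancher 3 (pledges 40, payoff 61): dropping to 0 → total 70, payoff 0. No gain.

Yes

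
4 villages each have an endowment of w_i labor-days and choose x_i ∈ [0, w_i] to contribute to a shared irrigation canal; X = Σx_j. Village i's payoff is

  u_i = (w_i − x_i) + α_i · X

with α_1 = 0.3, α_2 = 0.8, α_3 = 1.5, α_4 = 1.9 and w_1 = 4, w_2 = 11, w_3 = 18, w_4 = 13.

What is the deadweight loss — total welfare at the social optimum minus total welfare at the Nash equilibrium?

∂u_i/∂x_i = α_i − 1, so village i contributes w_i if α_i > 1, else 0.
α_i > 1 for i ∈ {3, 4}; NE contributions (0, 0, 18, 13), X = 31.
W^NE = Σw_i − X^NE + (Σα_i)·X^NE = 46 + 3.5·31 = 154.5.
Planner: ∂(Σu_j)/∂x_i = Σα_j − 1 = 3.5 > 0, so everyone contributes w_i; X^SO = 46, W^SO = 46 + 3.5·46 = 207.
Deadweight loss = 52.5.

52.5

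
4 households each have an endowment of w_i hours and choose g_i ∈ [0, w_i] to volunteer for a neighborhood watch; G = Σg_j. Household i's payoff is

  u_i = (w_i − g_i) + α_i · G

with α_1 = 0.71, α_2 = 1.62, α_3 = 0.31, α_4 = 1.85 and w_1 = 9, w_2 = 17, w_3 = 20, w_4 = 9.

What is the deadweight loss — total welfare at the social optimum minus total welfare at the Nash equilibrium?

101.21

∂u_i/∂g_i = α_i − 1, so household i contributes w_i if α_i > 1, else 0.
α_i > 1 for i ∈ {2, 4}; NE contributions (0, 17, 0, 9), G = 26.
W^NE = Σw_i − G^NE + (Σα_i)·G^NE = 55 + 3.49·26 = 145.74.
Planner: ∂(Σu_j)/∂g_i = Σα_j − 1 = 3.49 > 0, so everyone contributes w_i; G^SO = 55, W^SO = 55 + 3.49·55 = 246.95.
Deadweight loss = 101.21.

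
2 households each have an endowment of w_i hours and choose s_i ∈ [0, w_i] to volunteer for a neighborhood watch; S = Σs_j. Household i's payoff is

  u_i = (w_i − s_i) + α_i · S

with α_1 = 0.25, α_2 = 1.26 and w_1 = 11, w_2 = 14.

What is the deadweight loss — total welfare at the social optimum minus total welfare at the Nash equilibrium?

∂u_i/∂s_i = α_i − 1, so household i contributes w_i if α_i > 1, else 0.
α_i > 1 for i ∈ {2}; NE contributions (0, 14), S = 14.
W^NE = Σw_i − S^NE + (Σα_i)·S^NE = 25 + 0.51·14 = 32.14.
Planner: ∂(Σu_j)/∂s_i = Σα_j − 1 = 0.51 > 0, so everyone contributes w_i; S^SO = 25, W^SO = 25 + 0.51·25 = 37.75.
Deadweight loss = 5.61.

5.61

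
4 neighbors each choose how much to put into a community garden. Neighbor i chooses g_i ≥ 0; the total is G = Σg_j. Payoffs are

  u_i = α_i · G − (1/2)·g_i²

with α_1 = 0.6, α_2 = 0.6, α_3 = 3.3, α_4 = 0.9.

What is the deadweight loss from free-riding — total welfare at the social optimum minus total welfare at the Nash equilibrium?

Neighbor i's FOC: ∂u_i/∂g_i = α_i − g_i = 0, so g_i* = α_i.
NE contributions = (0.6, 0.6, 3.3, 0.9); G = 5.4.
W^NE = (Σα)·G − ½Σα_i² = 5.4² − ½·12.42 = 22.95.
Planner sets g_i = Σα_j = 5.4 for every i, so G^SO = 4·5.4 = 21.6.
W^SO = (Σα)·G^SO − ½·4·(Σα)² = (4/2)·5.4² = 58.32.
Deadweight loss = W^SO − W^NE = 35.37.

35.37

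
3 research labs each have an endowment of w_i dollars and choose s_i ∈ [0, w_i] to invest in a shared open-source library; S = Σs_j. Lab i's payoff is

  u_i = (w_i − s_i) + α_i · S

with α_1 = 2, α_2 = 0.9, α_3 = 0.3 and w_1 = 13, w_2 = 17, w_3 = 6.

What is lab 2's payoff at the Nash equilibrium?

28.7

∂u_i/∂s_i = α_i − 1, so lab i contributes w_i if α_i > 1, else 0.
α_i > 1 for i ∈ {1}; NE contributions (13, 0, 0), S = 13.
u_2 = (17 − 0) + 0.9·13 = 28.7.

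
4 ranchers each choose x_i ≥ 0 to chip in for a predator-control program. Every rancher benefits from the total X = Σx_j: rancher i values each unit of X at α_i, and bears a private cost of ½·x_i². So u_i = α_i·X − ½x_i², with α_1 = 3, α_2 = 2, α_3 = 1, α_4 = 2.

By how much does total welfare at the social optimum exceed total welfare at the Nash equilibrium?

73

Rancher i's FOC: ∂u_i/∂x_i = α_i − x_i = 0, so x_i* = α_i.
NE contributions = (3, 2, 1, 2); X = 8.
W^NE = (Σα)·X − ½Σα_i² = 8² − ½·18 = 55.
Planner sets x_i = Σα_j = 8 for every i, so X^SO = 4·8 = 32.
W^SO = (Σα)·X^SO − ½·4·(Σα)² = (4/2)·8² = 128.
Deadweight loss = W^SO − W^NE = 73.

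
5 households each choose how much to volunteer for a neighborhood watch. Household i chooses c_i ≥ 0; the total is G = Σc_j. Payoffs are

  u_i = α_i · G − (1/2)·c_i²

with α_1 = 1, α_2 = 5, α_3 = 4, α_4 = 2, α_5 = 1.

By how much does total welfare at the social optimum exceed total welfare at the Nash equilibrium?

Household i's FOC: ∂u_i/∂c_i = α_i − c_i = 0, so c_i* = α_i.
NE contributions = (1, 5, 4, 2, 1); G = 13.
W^NE = (Σα)·G − ½Σα_i² = 13² − ½·47 = 145.5.
Planner sets c_i = Σα_j = 13 for every i, so G^SO = 5·13 = 65.
W^SO = (Σα)·G^SO − ½·5·(Σα)² = (5/2)·13² = 422.5.
Deadweight loss = W^SO − W^NE = 277.

277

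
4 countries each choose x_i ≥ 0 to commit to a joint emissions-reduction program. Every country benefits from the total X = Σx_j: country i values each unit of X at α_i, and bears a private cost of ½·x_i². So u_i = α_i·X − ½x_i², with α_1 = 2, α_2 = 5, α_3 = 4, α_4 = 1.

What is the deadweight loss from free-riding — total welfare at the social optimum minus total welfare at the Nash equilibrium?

167

Country i's FOC: ∂u_i/∂x_i = α_i − x_i = 0, so x_i* = α_i.
NE contributions = (2, 5, 4, 1); X = 12.
W^NE = (Σα)·X − ½Σα_i² = 12² − ½·46 = 121.
Planner sets x_i = Σα_j = 12 for every i, so X^SO = 4·12 = 48.
W^SO = (Σα)·X^SO − ½·4·(Σα)² = (4/2)·12² = 288.
Deadweight loss = W^SO − W^NE = 167.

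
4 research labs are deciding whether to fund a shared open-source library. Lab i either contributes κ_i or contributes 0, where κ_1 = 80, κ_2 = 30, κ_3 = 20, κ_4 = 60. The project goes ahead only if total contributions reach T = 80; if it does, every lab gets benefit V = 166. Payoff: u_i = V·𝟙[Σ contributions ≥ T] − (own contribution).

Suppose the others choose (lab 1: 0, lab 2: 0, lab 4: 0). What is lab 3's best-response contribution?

0

Others' total = 0. Even contributing 20 gives 20 < 80: no benefit either way.
Best response: 0.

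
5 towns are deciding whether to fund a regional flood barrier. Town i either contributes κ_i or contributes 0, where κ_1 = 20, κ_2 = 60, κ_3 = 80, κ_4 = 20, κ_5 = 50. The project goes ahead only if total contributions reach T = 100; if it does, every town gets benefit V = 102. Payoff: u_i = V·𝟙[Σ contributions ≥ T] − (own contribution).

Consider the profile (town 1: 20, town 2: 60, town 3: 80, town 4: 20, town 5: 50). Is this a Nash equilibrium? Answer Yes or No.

Total = 230 ≥ 100: provided.
Town 1 (pledges 20, payoff 82): dropping to 0 → total 210, payoff 102. Profitable deviation.

No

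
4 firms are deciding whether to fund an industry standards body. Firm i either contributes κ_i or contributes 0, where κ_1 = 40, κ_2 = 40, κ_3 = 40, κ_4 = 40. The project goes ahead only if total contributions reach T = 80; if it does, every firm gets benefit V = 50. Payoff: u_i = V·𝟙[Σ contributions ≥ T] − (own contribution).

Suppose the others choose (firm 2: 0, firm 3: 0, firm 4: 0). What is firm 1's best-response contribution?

0

Others' total = 0. Even contributing 40 gives 40 < 80: no benefit either way.
Best response: 0.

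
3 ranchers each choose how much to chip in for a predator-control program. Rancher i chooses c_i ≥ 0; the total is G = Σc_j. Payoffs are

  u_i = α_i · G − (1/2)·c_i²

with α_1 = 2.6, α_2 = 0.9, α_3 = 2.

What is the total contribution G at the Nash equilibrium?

5.5

Rancher i's FOC: ∂u_i/∂c_i = α_i − c_i = 0, so c_i* = α_i.
NE contributions = (2.6, 0.9, 2); G = 5.5.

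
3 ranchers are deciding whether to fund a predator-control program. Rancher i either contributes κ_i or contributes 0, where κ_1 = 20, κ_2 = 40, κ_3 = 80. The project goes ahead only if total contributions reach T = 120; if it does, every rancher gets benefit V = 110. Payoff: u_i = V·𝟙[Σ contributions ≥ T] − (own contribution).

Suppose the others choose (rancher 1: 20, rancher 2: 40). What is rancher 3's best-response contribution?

80

Others' total = 60. Contributing 80 brings total to 140 ≥ 120: gain V − κ_3 = 30.
Best response: 80.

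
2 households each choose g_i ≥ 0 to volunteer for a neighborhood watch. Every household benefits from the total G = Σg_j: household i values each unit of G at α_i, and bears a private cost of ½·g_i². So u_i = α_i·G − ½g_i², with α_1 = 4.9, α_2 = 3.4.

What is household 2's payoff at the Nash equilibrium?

22.44

Household i's FOC: ∂u_i/∂g_i = α_i − g_i = 0, so g_i* = α_i.
NE contributions = (4.9, 3.4); G = 8.3.
u_2 = α_2·G − ½·(g_2)² = 3.4·8.3 − ½·3.4² = 22.44.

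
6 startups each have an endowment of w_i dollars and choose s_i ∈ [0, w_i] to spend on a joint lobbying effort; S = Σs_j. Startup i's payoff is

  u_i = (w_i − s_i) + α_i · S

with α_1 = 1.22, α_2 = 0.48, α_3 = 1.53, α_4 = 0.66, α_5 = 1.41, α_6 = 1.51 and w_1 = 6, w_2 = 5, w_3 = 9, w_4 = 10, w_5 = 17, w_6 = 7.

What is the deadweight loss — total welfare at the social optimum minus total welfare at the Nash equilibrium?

87.15

∂u_i/∂s_i = α_i − 1, so startup i contributes w_i if α_i > 1, else 0.
α_i > 1 for i ∈ {1, 3, 5, 6}; NE contributions (6, 0, 9, 0, 17, 7), S = 39.
W^NE = Σw_i − S^NE + (Σα_i)·S^NE = 54 + 5.81·39 = 280.59.
Planner: ∂(Σu_j)/∂s_i = Σα_j − 1 = 5.81 > 0, so everyone contributes w_i; S^SO = 54, W^SO = 54 + 5.81·54 = 367.74.
Deadweight loss = 87.15.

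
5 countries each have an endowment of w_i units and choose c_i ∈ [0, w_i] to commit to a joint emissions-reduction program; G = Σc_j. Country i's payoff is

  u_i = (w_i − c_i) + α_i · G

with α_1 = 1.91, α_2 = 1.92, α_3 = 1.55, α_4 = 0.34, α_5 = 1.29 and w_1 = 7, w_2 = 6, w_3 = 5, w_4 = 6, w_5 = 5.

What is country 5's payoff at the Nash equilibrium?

∂u_i/∂c_i = α_i − 1, so country i contributes w_i if α_i > 1, else 0.
α_i > 1 for i ∈ {1, 2, 3, 5}; NE contributions (7, 6, 5, 0, 5), G = 23.
u_5 = (5 − 5) + 1.29·23 = 29.67.

29.67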